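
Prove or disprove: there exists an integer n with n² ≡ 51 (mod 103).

103 is prime, so by Euler's criterion 51 is a square mod 103 iff 51^((103−1)/2) = 51^51 ≡ 1 (mod 103).
Squaring successively (mod 103): 51^2 = 2601 ≡ 26; 51^4 ≡ 26² = 676 ≡ 58; 51^8 ≡ 58² = 3364 ≡ 68; 51^16 ≡ 68² = 4624 ≡ 92; 51^32 ≡ 92² = 8464 ≡ 18.
Since 51 = 32 + 16 + 2 + 1, 51^51 ≡ 18 · 92 · 26 · 51; multiplying out mod 103: 18·92 = 1656 ≡ 8, then 8·26 = 208 ≡ 2, then 2·51 = 102 ≡ 102. Thus 51^51 ≡ 102 ≡ −1 (mod 103).
By Euler's criterion 51 is a quadratic non-residue mod 103: no n satisfies n² ≡ 51 (mod 103).

No such integer exists.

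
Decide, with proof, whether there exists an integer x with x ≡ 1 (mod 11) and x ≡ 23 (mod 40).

gcd(11, 40) = 1, so the Chinese Remainder Theorem guarantees exactly one residue class mod 440 satisfying both.
Write x = 1 + 11t and require 1 + 11t ≡ 23 (mod 40), i.e. 11t ≡ 22 (mod 40).
Invert 11 mod 40 by the Euclidean algorithm: 40 = 3·11 + 7, 11 = 1·7 + 4, 7 = 1·4 + 3, 4 = 1·3 + 1, 3 = 3·1 + 0; back-substituting, 1 = 4 − 1·3 = 4 − (7 − 1·4) = −7 + 2·4 = −7 + 2·(11 − 1·7) = 2·11 − 3·7 = 2·11 − 3·(40 − 3·11) = −3·40 + 11·11. Hence 11·11 ≡ 1, so 11⁻¹ ≡ 11 (mod 40).
Multiplying by 11: t ≡ 11·22 = 242 ≡ 2 (mod 40).
With t = 2: x = 1 + 11·2 = 23.
Indeed 23 ≡ 1 (mod 11) and 23 ≡ 23 (mod 40).

x = 23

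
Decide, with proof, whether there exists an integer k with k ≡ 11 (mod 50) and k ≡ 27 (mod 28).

The moduli are not coprime: gcd(50, 28) = 2. Compatibility requires 2 ∣ (27 − 11) = 16, which holds, so solutions exist.
List candidates k ≡ 11 (mod 50): 11, 61, 111. Modulo 28 these are 11, 5, 27; 111 gives 27 as required.
Verify: 111 = 2·50 + 11 and 111 = 3·28 + 27. ✓

k = 111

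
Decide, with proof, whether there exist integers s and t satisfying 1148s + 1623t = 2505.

s = 456, t = -321

1148 and 1623 are coprime, so 1148s + 1623t ranges over all of ℤ.
Euclidean algorithm: 1623 = 1·1148 + 475, 1148 = 2·475 + 198, 475 = 2·198 + 79, 198 = 2·79 + 40, 79 = 1·40 + 39, 40 = 1·39 + 1, 39 = 39·1 + 0.
Back-substituting, 1 = 40 − 1·39 = 40 − (79 − 1·40) = −79 + 2·40 = −79 + 2·(198 − 2·79) = 2·198 − 5·79 = 2·198 − 5·(475 − 2·198) = −5·475 + 12·198 = −5·475 + 12·(1148 − 2·475) = 12·1148 − 29·475 = 12·1148 − 29·(1623 − 1·1148) = −29·1623 + 41·1148; that is, 1148·41 + 1623·(-29) = 1.
Multiplying through by 2505: s = 41·2505 = 102705, t = (-29)·2505 = -72645 is a solution.
The general solution is s = 102705 + 1623k, t = -72645 − 1148k; taking k = -63 gives the smaller pair s = 456, t = -321.
Check: 1148·456 + 1623·(-321) = 523488 − 520983 = 2505. ✓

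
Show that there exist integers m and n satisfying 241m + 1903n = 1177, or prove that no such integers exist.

241 and 1903 are coprime, so 241m + 1903n ranges over all of ℤ.
Dividing repeatedly: 1903 = 7·241 + 216, 241 = 1·216 + 25, 216 = 8·25 + 16, 25 = 1·16 + 9, 16 = 1·9 + 7, 9 = 1·7 + 2, 7 = 3·2 + 1, 2 = 2·1 + 0.
Unwinding: 1 = 7 − 3·2 = 7 − 3·(9 − 1·7) = −3·9 + 4·7 = −3·9 + 4·(16 − 1·9) = 4·16 − 7·9 = 4·16 − 7·(25 − 1·16) = −7·25 + 11·16 = −7·25 + 11·(216 − 8·25) = 11·216 − 95·25 = 11·216 − 95·(241 − 1·216) = −95·241 + 106·216 = −95·241 + 106·(1903 − 7·241) = 106·1903 − 837·241, i.e. 241·(-837) + 1903·106 = 1.
Scaling by 1177 gives the particular solution (m, n) = (-985149, 124762).
Shifting by a multiple of (1903, −241) keeps it a solution: m = -985149 + 518·1903 = 605, n = 124762 − 518·241 = -76.
Indeed 241·605 + 1903·(-76) = 145805 − 144628 = 1177.

m = 605, n = -76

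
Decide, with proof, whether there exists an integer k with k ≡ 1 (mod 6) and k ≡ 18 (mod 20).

There is no such integer.

gcd(6, 20) = 2. If k ≡ 1 (mod 6) and k ≡ 18 (mod 20), then k ≡ 1 (mod 2) and k ≡ 18 (mod 2).
These are incompatible: 1 − 18 = -17 is not divisible by 2.
Hence the system has no solution.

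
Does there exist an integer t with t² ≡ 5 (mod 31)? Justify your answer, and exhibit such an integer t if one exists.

t = 25

Take t = 25. Then 25² = 625 = 20·31 + 5, so 25² ≡ 5 (mod 31).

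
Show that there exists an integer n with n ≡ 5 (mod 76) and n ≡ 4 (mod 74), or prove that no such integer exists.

Both moduli are multiples of 2 = gcd(76, 74), so any solution would satisfy n ≡ 5 and n ≡ 4 modulo 2 simultaneously.
But 5 mod 2 = 1 while 4 mod 2 = 0, a contradiction.
Therefore no such n exists.

There is no such integer.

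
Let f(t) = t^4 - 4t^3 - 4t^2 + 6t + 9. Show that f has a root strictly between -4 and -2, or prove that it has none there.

No such root exists.

f(-4) = 433 and f(-2) = 29, both positive, so a sign-change argument is unavailable; we show f keeps this sign on the whole interval.
Substitute t = -2 − u, where 0 < u < 2 on the interval. Expanding, f(-2 − u) = u^4 + 12u^3 + 44u^2 + 58u + 29.
All 5 nonzero coefficients of this polynomial in u are positive; hence for u > 0 the value is a sum of positive terms (the constant 29 among them).
Therefore f(t) > 0 throughout (-4, -2), and f has no zero there.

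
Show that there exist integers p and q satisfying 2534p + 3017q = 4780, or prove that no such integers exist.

Any value of 2534p + 3017q is a multiple of gcd(2534, 3017) = 7.
However 4780 leaves remainder 6 on division by 7.
Therefore 2534p + 3017q = 4780 has no solution in integers.

There are no such integers.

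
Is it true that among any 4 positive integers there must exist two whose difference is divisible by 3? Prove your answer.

Partition the integers by their residue mod 3; there are 3 classes.
With 4 integers and only 3 classes, the pigeonhole principle forces two of them, say a and b, into the same class.
Then a ≡ b (mod 3), i.e. 3 ∣ (a − b).

Yes, this is always true.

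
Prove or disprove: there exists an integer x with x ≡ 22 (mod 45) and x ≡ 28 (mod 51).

x = 742

gcd(45, 51) = 3. A simultaneous solution exists iff 22 ≡ 28 (mod 3); here 22 mod 3 = 1 = 28 mod 3, so it does.
Put x = 22 + 45t, so we need 45t ≡ 6 (mod 51), equivalently (divide by 3) 15t ≡ 2 (mod 17).
Since 15·8 = 120 = 7·17 + 1, the inverse of 15 mod 17 is 8.
Therefore t ≡ 8·2 = 16 (mod 17).
Then x = 22 + 45·16 = 742.
Indeed 742 ≡ 22 (mod 45) and 742 ≡ 28 (mod 51).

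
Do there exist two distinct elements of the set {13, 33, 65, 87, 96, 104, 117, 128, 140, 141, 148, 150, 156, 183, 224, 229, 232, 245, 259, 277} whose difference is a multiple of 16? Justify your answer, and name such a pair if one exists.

Reduce each element mod 16: 13↦13, 33↦1, 65↦1, 87↦7, 96↦0, 104↦8, 117↦5, 128↦0, 140↦12, 141↦13, 148↦4, 150↦6, 156↦12, 183↦7, 224↦0, 229↦5, 232↦8, 245↦5, 259↦3, 277↦5. The residue 13 repeats (at 13 and 141), and 141 − 13 = 128 = 8·16.

The pair (13, 141) works.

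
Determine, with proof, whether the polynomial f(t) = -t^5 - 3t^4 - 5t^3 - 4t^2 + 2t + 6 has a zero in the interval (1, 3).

No.

The endpoint values f(1) = -5 and f(3) = -645 are both negative. Claim: f(t) < 0 for every t in (1, 3).
Substitute t = 1 + u, where 0 < u < 2 on the interval. Expanding, f(1 + u) = -u^5 - 8u^4 - 27u^3 - 47u^2 - 38u - 5.
The nonzero coefficients here are all negative, so for u > 0 every term is negative (or zero), and the constant term -5 is strictly negative.
Therefore f(t) < 0 throughout (1, 3), and f has no zero there.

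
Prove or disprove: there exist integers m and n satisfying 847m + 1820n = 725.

There are no such integers.

Both 847 and 1820 are divisible by gcd(847, 1820) = 7, hence so is any combination 847m + 1820n.
But 725 = 7·103 + 4, so 7 ∤ 725.
Hence no integers m, n satisfy the equation.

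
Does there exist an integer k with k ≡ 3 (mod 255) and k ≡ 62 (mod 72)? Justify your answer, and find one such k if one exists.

gcd(255, 72) = 3. If k ≡ 3 (mod 255) and k ≡ 62 (mod 72), then k ≡ 3 (mod 3) and k ≡ 62 (mod 3).
These are incompatible: 3 − 62 = -59 is not divisible by 3.
Therefore no such k exists.

There is no such integer.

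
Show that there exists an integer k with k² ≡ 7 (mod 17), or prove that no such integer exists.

No such integer exists.

Computing k² mod 17 for k = 0, 1, …, 8 (enough, by the symmetry k ↦ 17 − k) gives 0, 1, 4, 9, 16, 8, 2, 15, 13.
The set of squares mod 17 is therefore {0, 1, 2, 4, 8, 9, 13, 15, 16}, which does not contain 7.
Therefore k² ≡ 7 (mod 17) has no solution.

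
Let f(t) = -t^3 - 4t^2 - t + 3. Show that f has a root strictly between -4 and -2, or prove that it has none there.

f(-4) = 7 and f(-2) = -3, which have opposite signs.
Since f is a polynomial it is continuous on [-4, -2].
By the Intermediate Value Theorem f must vanish at some point of (-4, -2).

Such a root exists.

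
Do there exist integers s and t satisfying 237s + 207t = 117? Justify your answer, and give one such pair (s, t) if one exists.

s = 66, t = -75

Since gcd(237, 207) = 3 and 117 = 3·39, Bézout's identity guarantees a solution.
Dividing through by 3 reduces the equation to 79s + 69t = 39.
Run the Euclidean algorithm on 79 and 69: 79 = 1·69 + 10, 69 = 6·10 + 9, 10 = 1·9 + 1, 9 = 9·1 + 0.
Unwinding: 1 = 10 − 1·9 = 10 − (69 − 6·10) = −69 + 7·10 = −69 + 7·(79 − 1·69) = 7·79 − 8·69, i.e. 79·7 + 69·(-8) = 1.
Scaling by 39 gives the particular solution (s, t) = (273, -312).
Shifting by a multiple of (69, −79) keeps it a solution: s = 273 − 3·69 = 66, t = -312 + 3·79 = -75.
Indeed 237·66 + 207·(-75) = 15642 − 15525 = 117.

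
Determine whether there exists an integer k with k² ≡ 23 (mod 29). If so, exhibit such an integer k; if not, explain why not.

k = 20 works: 20² = 400, and 400 − 23 = 377 = 13·29.

k = 20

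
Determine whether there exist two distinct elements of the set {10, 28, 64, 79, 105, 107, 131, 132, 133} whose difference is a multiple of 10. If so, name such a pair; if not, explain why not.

No such pair exists.

Reduce each element modulo 10: 10↦0, 28↦8, 64↦4, 79↦9, 105↦5, 107↦7, 131↦1, 132↦2, 133↦3.
No residue repeats among the 9 elements, so no pair has difference ≡ 0 (mod 10).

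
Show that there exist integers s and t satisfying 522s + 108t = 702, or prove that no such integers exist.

Every value of 522s + 108t is a multiple of gcd(522, 108) = 18; since 18 ∣ 702, solutions exist.
Dividing through by 18 reduces the equation to 29s + 6t = 39.
Euclidean algorithm: 29 = 4·6 + 5, 6 = 1·5 + 1, 5 = 5·1 + 0.
Working back up the chain: 1 = 6 − 1·5 = 6 − (29 − 4·6) = −29 + 5·6. So 29·(-1) + 6·5 = 1.
Times 39: 29·(-39) + 6·195 = 39, so (-39, 195) solves it.
Adding 7·6 to s and subtracting 7·29 from t gives the tidier solution (3, -8).
Check: 522·3 + 108·(-8) = 1566 − 864 = 702. ✓

s = 3, t = -8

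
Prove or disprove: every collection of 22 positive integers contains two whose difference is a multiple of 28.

No; for instance {117, 118, 119, 120, 121, 122, 123, 124, 125, 126, 127, 128, 129, 130, 131, 132, 133, 134, 135, 136, 137, 138} is a counterexample.

Try 22 consecutive integers, 117, 118, …, 138. Their remainders mod 28 are 5, 6, 7, 8, 9, 10, 11, 12, 13, 14, 15, 16, 17, 18, 19, 20, 21, 22, 23, 24, 25, 26 — pairwise different, as any 22 ≤ 28 consecutive integers have distinct residues.
No two share a residue, so no pair has difference divisible by 28; the claim fails for this set.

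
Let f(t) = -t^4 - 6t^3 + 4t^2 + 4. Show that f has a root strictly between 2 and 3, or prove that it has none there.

f has no root in that interval.

f(2) = -44 and f(3) = -203, both negative, so a sign-change argument is unavailable; we show f keeps this sign on the whole interval.
Shift to the endpoint 2: with t = 2 + u (0 < u < 1), one computes f(2 + u) = -u^4 - 14u^3 - 56u^2 - 88u - 44.
All 5 nonzero coefficients of this polynomial in u are negative; hence for u > 0 the value is a sum of negative terms (the constant -44 among them).
Therefore f(t) < 0 throughout (2, 3), and f has no zero there.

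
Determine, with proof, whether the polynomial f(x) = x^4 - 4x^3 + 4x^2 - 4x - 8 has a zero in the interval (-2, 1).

f(-2) = 64 and f(1) = -11, which have opposite signs.
As a polynomial, f is continuous on every closed interval.
By the Intermediate Value Theorem, f takes the value 0 somewhere in the open interval.

Such a root exists.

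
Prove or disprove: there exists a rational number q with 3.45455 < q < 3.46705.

Scale by 13: the interval becomes (44.90915, 45.07165), which contains the integer 45.
Hence 45/13 is a rational number with 3.45455 < 45/13 < 3.46705.

q = 45/13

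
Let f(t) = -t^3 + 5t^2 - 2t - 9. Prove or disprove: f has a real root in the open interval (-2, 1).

Yes, f has a root in the interval.

f(-2) = 23 and f(1) = -7, which have opposite signs.
f is continuous everywhere (it is a polynomial), in particular on [-2, 1].
By the Intermediate Value Theorem, f takes the value 0 somewhere in the open interval.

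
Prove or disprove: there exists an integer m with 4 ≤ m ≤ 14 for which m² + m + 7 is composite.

m = 4

At m = 4: 4² + 4 + 7 = 27 = 3·9, which is composite.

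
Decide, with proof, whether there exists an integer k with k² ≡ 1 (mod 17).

k = 16

Take k = 16. Then 16² = 256 = 15·17 + 1, so 16² ≡ 1 (mod 17).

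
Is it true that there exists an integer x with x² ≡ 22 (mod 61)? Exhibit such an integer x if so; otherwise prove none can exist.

Take x = 49. Then 49² = 2401 = 39·61 + 22, so 49² ≡ 22 (mod 61).

x = 49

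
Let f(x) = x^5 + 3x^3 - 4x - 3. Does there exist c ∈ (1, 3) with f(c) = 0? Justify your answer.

f(1) = -3 and f(3) = 309, which have opposite signs.
f is continuous everywhere (it is a polynomial), in particular on [1, 3].
The Intermediate Value Theorem then guarantees some c ∈ (1, 3) with f(c) = 0.

Yes, such a c exists.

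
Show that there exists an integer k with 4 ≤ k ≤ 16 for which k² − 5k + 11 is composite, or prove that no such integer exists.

k = 8

At k = 8: 8² − 5·8 + 11 = 35 = 5·7, which is composite.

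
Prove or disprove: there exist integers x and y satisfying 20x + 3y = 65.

x = 1, y = 15

20 and 3 are coprime, so 20x + 3y ranges over all of ℤ.
Dividing repeatedly: 20 = 6·3 + 2, 3 = 1·2 + 1, 2 = 2·1 + 0.
Working back up the chain: 1 = 3 − 1·2 = 3 − (20 − 6·3) = −20 + 7·3. So 20·(-1) + 3·7 = 1.
Multiplying through by 65: x = (-1)·65 = -65, y = 7·65 = 455 is a solution.
Adding 22·3 to x and subtracting 22·20 from y gives the tidier solution (1, 15).
Check: 20·1 + 3·15 = 20 + 45 = 65. ✓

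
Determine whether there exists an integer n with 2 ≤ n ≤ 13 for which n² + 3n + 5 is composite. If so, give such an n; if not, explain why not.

At n = 7: 7² + 3·7 + 5 = 75 = 3·25, which is composite.

n = 7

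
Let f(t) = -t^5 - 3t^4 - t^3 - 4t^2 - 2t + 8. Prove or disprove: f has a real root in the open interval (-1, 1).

Such a root exists.

f(-1) = 5 and f(1) = -3, which have opposite signs.
f is continuous everywhere (it is a polynomial), in particular on [-1, 1].
By the Intermediate Value Theorem f must vanish at some point of (-1, 1).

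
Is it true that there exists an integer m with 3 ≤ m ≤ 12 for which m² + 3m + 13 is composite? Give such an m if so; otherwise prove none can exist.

At m = 10: 10² + 3·10 + 13 = 143 = 11·13, which is composite.

m = 10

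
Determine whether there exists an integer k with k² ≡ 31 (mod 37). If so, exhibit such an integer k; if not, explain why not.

No such integer exists.

Apply Euler's criterion with the prime 37: 31 is a quadratic residue iff 31^18 ≡ 1 (mod 37), and a non-residue iff it is ≡ −1.
Repeated squaring mod 37: 31^2 = 961 ≡ 36; 31^4 ≡ 36² = 1296 ≡ 1; 31^8 ≡ 1² = 1 ≡ 1; 31^16 ≡ 1² = 1 ≡ 1.
Since 18 = 16 + 2, 31^18 ≡ 1 · 36; multiplying out mod 37: 1·36 = 36 ≡ 36. Thus 31^18 ≡ 36 ≡ −1 (mod 37).
The value −1 means 31 is a non-residue modulo 37, so k² ≡ 31 (mod 37) is impossible.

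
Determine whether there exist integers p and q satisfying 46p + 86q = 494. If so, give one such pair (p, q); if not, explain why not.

p = 7, q = 2

gcd(46, 86) = 2, and 2 divides 494, so integer solutions exist.
Dividing through by 2 reduces the equation to 23p + 43q = 247.
Run the Euclidean algorithm on 43 and 23: 43 = 1·23 + 20, 23 = 1·20 + 3, 20 = 6·3 + 2, 3 = 1·2 + 1, 2 = 2·1 + 0.
Working back up the chain: 1 = 3 − 1·2 = 3 − (20 − 6·3) = −20 + 7·3 = −20 + 7·(23 − 1·20) = 7·23 − 8·20 = 7·23 − 8·(43 − 1·23) = −8·43 + 15·23. So 23·15 + 43·(-8) = 1.
Times 247: 23·3705 + 43·(-1976) = 247, so (3705, -1976) solves it.
The general solution is p = 3705 + 43k, q = -1976 − 23k; taking k = -86 gives the smaller pair p = 7, q = 2.
Indeed 46·7 + 86·2 = 322 + 172 = 494.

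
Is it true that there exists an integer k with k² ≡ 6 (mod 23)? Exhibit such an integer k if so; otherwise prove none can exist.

k = 11 works: 11² = 121, and 121 − 6 = 115 = 5·23.

k = 11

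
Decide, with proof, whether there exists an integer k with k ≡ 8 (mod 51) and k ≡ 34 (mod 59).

Since 51 and 59 share no common factor, CRT says the pair of congruences has a solution (unique mod 3009).
Write k = 8 + 51t and require 8 + 51t ≡ 34 (mod 59), i.e. 51t ≡ 26 (mod 59).
Note 51·22 = 1122 ≡ 1 (mod 59) (as 1122 − 1 = 19·59), so 51⁻¹ ≡ 22.
Therefore t ≡ 22·26 = 572 ≡ 41 (mod 59).
With t = 41: k = 8 + 51·41 = 2099.
Check: 2099 mod 51 = 8, 2099 mod 59 = 34. ✓

k = 2099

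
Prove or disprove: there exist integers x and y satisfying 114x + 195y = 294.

x = 6, y = -2

gcd(114, 195) = 3, and 3 divides 294, so integer solutions exist.
Dividing through by 3 reduces the equation to 38x + 65y = 98.
Run the Euclidean algorithm on 65 and 38: 65 = 1·38 + 27, 38 = 1·27 + 11, 27 = 2·11 + 5, 11 = 2·5 + 1, 5 = 5·1 + 0.
Back-substituting, 1 = 11 − 2·5 = 11 − 2·(27 − 2·11) = −2·27 + 5·11 = −2·27 + 5·(38 − 1·27) = 5·38 − 7·27 = 5·38 − 7·(65 − 1·38) = −7·65 + 12·38; that is, 38·12 + 65·(-7) = 1.
Multiplying through by 98: x = 12·98 = 1176, y = (-7)·98 = -686 is a solution.
The general solution is x = 1176 + 65k, y = -686 − 38k; taking k = -18 gives the smaller pair x = 6, y = -2.
Indeed 114·6 + 195·(-2) = 684 − 390 = 294.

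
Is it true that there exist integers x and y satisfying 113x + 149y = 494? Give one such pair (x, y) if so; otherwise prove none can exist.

x = 127, y = -93

Since gcd(113, 149) = 1, every integer is an integer combination of 113 and 149.
Run the Euclidean algorithm on 149 and 113: 149 = 1·113 + 36, 113 = 3·36 + 5, 36 = 7·5 + 1, 5 = 5·1 + 0.
Unwinding: 1 = 36 − 7·5 = 36 − 7·(113 − 3·36) = −7·113 + 22·36 = −7·113 + 22·(149 − 1·113) = 22·149 − 29·113, i.e. 113·(-29) + 149·22 = 1.
Multiplying through by 494: x = (-29)·494 = -14326, y = 22·494 = 10868 is a solution.
Shifting by a multiple of (149, −113) keeps it a solution: x = -14326 + 97·149 = 127, y = 10868 − 97·113 = -93.
Indeed 113·127 + 149·(-93) = 14351 − 13857 = 494.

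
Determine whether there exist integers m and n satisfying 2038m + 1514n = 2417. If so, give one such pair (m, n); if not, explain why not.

No such integers exist.

Both 2038 and 1514 are divisible by gcd(2038, 1514) = 2, hence so is any combination 2038m + 1514n.
However 2417 leaves remainder 1 on division by 2.
So the equation is unsolvable over ℤ.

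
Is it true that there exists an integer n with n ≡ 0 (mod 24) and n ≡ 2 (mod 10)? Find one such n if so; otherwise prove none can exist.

n = 72

gcd(24, 10) = 2. A simultaneous solution exists iff 0 ≡ 2 (mod 2); here 0 mod 2 = 0 = 2 mod 2, so it does.
List candidates n ≡ 0 (mod 24): 0, 24, 48, 72. Modulo 10 these are 0, 4, 8, 2; 72 gives 2 as required.
Check: 72 mod 24 = 0, 72 mod 10 = 2. ✓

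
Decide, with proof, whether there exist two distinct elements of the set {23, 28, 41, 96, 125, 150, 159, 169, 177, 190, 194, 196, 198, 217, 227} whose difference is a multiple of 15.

No, no such pair exists.

Residues mod 15: 23↦8, 28↦13, 41↦11, 96↦6, 125↦5, 150↦0, 159↦9, 169↦4, 177↦12, 190↦10, 194↦14, 196↦1, 198↦3, 217↦7, 227↦2.
These 15 residues are pairwise different, hence no difference of two elements is divisible by 15.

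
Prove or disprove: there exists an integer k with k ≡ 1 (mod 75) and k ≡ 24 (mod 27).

No, no such integer exists.

Reduce both congruences modulo 3, which divides 75 and 27: they say k ≡ 1 (mod 3) and k ≡ 24 (mod 3).
These are incompatible: 1 − 24 = -23 is not divisible by 3.
Hence the system has no solution.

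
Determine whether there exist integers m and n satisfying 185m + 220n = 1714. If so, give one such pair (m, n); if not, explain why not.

Both 185 and 220 are divisible by gcd(185, 220) = 5, hence so is any combination 185m + 220n.
But 1714 = 5·342 + 4, so 5 ∤ 1714.
Therefore 185m + 220n = 1714 has no solution in integers.

No such integers exist.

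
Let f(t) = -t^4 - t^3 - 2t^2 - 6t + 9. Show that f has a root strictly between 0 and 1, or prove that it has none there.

f(0) = 9 and f(1) = -1, which have opposite signs.
f is continuous everywhere (it is a polynomial), in particular on [0, 1].
By the Intermediate Value Theorem, f takes the value 0 somewhere in the open interval.

Such a root exists.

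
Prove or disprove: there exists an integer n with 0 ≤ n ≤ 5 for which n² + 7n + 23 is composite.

No such integer n in that range exists.

The values for n = 0, 1, …, 5 are 23, 31, 41, 53, 67, 83, and each of these is prime.
So no value in the range makes the expression composite.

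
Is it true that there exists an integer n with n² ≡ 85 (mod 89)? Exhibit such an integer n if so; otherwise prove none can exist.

n = 21 works: 21² = 441, and 441 − 85 = 356 = 4·89.

n = 21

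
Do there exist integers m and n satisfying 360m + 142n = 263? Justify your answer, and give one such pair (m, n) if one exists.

There are no such integers.

Any value of 360m + 142n is a multiple of gcd(360, 142) = 2.
But 263 = 2·131 + 1, so 2 ∤ 263.
So the equation is unsolvable over ℤ.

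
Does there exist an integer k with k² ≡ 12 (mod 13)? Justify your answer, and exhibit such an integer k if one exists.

k = 5

Take k = 5. Then 5² = 25 = 1·13 + 12, so 5² ≡ 12 (mod 13).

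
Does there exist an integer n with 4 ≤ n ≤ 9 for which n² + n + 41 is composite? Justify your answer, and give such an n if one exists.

No, no such integer n in that range exists.

The values for n = 4, 5, …, 9 are 61, 71, 83, 97, 113, 131, and each of these is prime.
So no value in the range makes the expression composite.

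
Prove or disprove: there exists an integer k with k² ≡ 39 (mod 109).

No such integer exists.

109 is prime, so by Euler's criterion 39 is a square mod 109 iff 39^((109−1)/2) = 39^54 ≡ 1 (mod 109).
Squaring successively (mod 109): 39^2 = 1521 ≡ 104; 39^4 ≡ 104² = 10816 ≡ 25; 39^8 ≡ 25² = 625 ≡ 80; 39^16 ≡ 80² = 6400 ≡ 78; 39^32 ≡ 78² = 6084 ≡ 89.
Since 54 = 32 + 16 + 4 + 2, 39^54 ≡ 89 · 78 · 25 · 104; multiplying out mod 109: 89·78 = 6942 ≡ 75, then 75·25 = 1875 ≡ 22, then 22·104 = 2288 ≡ 108. Thus 39^54 ≡ 108 ≡ −1 (mod 109).
The value −1 means 39 is a non-residue modulo 109, so k² ≡ 39 (mod 109) is impossible.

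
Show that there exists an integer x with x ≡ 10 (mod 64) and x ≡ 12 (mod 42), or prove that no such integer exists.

x = 138

The moduli are not coprime: gcd(64, 42) = 2. Compatibility requires 2 ∣ (12 − 10) = 2, which holds, so solutions exist.
Step through x = 10, 10 + 64, 10 + 2·64, …: the values 10, 74, 138 reduce mod 42 to 10, 32, 12. The value 138 hits 12.
Verify: 138 = 2·64 + 10 and 138 = 3·42 + 12. ✓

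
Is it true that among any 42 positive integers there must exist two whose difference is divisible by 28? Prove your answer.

True.

There are exactly 28 possible remainders on division by 28.
Since 42 > 28, two of the 42 integers must share a residue class by the pigeonhole principle; call them a and b.
Their difference a − b is then a multiple of 28.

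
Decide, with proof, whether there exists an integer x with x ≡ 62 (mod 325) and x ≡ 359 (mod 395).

Both moduli are multiples of 5 = gcd(325, 395), so any solution would satisfy x ≡ 62 and x ≡ 359 modulo 5 simultaneously.
These are incompatible: 62 − 359 = -297 is not divisible by 5.
Hence the system has no solution.

There is no such integer.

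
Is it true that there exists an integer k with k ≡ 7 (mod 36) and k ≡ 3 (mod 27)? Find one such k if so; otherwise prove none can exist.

Reduce both congruences modulo 9, which divides 36 and 27: they say k ≡ 7 (mod 9) and k ≡ 3 (mod 9).
These are incompatible: 7 − 3 = 4 is not divisible by 9.
Hence the system has no solution.

No, no such integer exists.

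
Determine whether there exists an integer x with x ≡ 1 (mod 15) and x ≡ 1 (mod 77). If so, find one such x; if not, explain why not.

gcd(15, 77) = 1, so the Chinese Remainder Theorem guarantees exactly one residue class mod 1155 satisfying both.
Any solution of the first congruence is x = 1 + 15t; substituting into the second, 15t ≡ 1 − 1 ≡ 0 (mod 77).
t = 0 satisfies this.
Taking t = 0 gives x = 1 + 15·0 = 1.
Indeed 1 ≡ 1 (mod 15) and 1 ≡ 1 (mod 77).

x = 1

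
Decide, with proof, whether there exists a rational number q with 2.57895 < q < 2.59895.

q = 31/12

Scale by 12: the interval becomes (30.94740, 31.18740), which contains the integer 31.
So q = 31/12 works: it is a ratio of integers, and dividing 12·2.57895 < 31 < 12·2.59895 through by 12 gives 2.57895 < 31/12 < 2.59895.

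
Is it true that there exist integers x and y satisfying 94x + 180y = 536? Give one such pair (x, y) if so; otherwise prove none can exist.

x = 44, y = -20

Every value of 94x + 180y is a multiple of gcd(94, 180) = 2; since 2 ∣ 536, solutions exist.
Dividing through by 2 reduces the equation to 47x + 90y = 268.
Euclidean algorithm: 90 = 1·47 + 43, 47 = 1·43 + 4, 43 = 10·4 + 3, 4 = 1·3 + 1, 3 = 3·1 + 0.
Working back up the chain: 1 = 4 − 1·3 = 4 − (43 − 10·4) = −43 + 11·4 = −43 + 11·(47 − 1·43) = 11·47 − 12·43 = 11·47 − 12·(90 − 1·47) = −12·90 + 23·47. So 47·23 + 90·(-12) = 1.
Multiplying through by 268: x = 23·268 = 6164, y = (-12)·268 = -3216 is a solution.
Shifting by a multiple of (90, −47) keeps it a solution: x = 6164 − 68·90 = 44, y = -3216 + 68·47 = -20.
Check: 94·44 + 180·(-20) = 4136 − 3600 = 536. ✓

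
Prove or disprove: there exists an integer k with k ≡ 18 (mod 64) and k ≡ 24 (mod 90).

The moduli are not coprime: gcd(64, 90) = 2. Compatibility requires 2 ∣ (24 − 18) = 6, which holds, so solutions exist.
Put k = 18 + 64t, so we need 64t ≡ 6 (mod 90), equivalently (divide by 2) 32t ≡ 3 (mod 45).
Note 32·38 = 1216 ≡ 1 (mod 45) (as 1216 − 1 = 27·45), so 32⁻¹ ≡ 38.
Multiplying by 38: t ≡ 38·3 = 114 ≡ 24 (mod 45).
Then k = 18 + 64·24 = 1554.
Check: 1554 mod 64 = 18, 1554 mod 90 = 24. ✓

k = 1554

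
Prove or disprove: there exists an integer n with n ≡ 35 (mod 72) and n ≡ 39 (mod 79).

Since 72 and 79 share no common factor, CRT says the pair of congruences has a solution (unique mod 5688).
Write n = 35 + 72t and require 35 + 72t ≡ 39 (mod 79), i.e. 72t ≡ 4 (mod 79).
Note 72·45 = 3240 ≡ 1 (mod 79) (as 3240 − 1 = 41·79), so 72⁻¹ ≡ 45.
Multiplying by 45: t ≡ 45·4 = 180 ≡ 22 (mod 79).
Taking t = 22 gives n = 35 + 72·22 = 1619.
Check: 1619 mod 72 = 35, 1619 mod 79 = 39. ✓

n = 1619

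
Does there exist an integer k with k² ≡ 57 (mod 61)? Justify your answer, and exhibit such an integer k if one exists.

k = 22 works: 22² = 484, and 484 − 57 = 427 = 7·61.

k = 22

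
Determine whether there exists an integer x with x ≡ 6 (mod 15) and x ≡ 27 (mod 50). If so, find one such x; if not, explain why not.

There is no such integer.

Reduce both congruences modulo 5, which divides 15 and 50: they say x ≡ 6 (mod 5) and x ≡ 27 (mod 5).
But 6 mod 5 = 1 while 27 mod 5 = 2, a contradiction.
Hence the system has no solution.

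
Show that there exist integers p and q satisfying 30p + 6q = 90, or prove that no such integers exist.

Every value of 30p + 6q is a multiple of gcd(30, 6) = 6; since 6 ∣ 90, solutions exist.
Dividing through by 6 reduces the equation to 5p + 1q = 15.
The coefficient of q is 1, so setting p = 0 and q = 15 already solves it.
Indeed 30·0 + 6·15 = 0 + 90 = 90.

p = 0, q = 15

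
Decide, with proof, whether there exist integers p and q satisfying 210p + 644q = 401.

Both 210 and 644 are divisible by gcd(210, 644) = 14, hence so is any combination 210p + 644q.
However 401 leaves remainder 9 on division by 14.
Hence no integers p, q satisfy the equation.

There are no such integers.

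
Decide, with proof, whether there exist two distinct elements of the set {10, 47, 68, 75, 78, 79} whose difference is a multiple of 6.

Two integers differ by a multiple of 6 exactly when they have the same residue mod 6. The residues are 10↦4, 47↦5, 68↦2, 75↦3, 78↦0, 79↦1.
All 6 residues are distinct, so no two elements differ by a multiple of 6.

There is no such pair.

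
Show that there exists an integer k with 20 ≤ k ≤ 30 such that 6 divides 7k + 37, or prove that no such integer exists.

k = 23

For k = 20, 21, 22 the values 177, 184, 191 are not multiples of 6. k = 23 works, since 7·23 + 37 = 198 = 33·6.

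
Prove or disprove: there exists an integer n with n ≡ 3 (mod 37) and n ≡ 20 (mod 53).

Since 37 and 53 share no common factor, CRT says the pair of congruences has a solution (unique mod 1961).
Any solution of the first congruence is n = 3 + 37t; substituting into the second, 37t ≡ 20 − 3 ≡ 17 (mod 53).
Invert 37 mod 53 by the Euclidean algorithm: 53 = 1·37 + 16, 37 = 2·16 + 5, 16 = 3·5 + 1, 5 = 5·1 + 0; back-substituting, 1 = 16 − 3·5 = 16 − 3·(37 − 2·16) = −3·37 + 7·16 = −3·37 + 7·(53 − 1·37) = 7·53 − 10·37. Hence 37·(-10) ≡ 1, so 37⁻¹ ≡ -10 ≡ 43 (mod 53).
Therefore t ≡ 43·17 = 731 ≡ 42 (mod 53).
With t = 42: n = 3 + 37·42 = 1557.
Verify: 1557 = 42·37 + 3 and 1557 = 29·53 + 20. ✓

n = 1557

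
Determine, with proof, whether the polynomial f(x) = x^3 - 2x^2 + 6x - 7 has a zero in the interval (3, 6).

No.

Evaluate at the endpoints: f(3) = 20, f(6) = 173 — same sign (positive).
The derivative f'(x) = 3x^2 - 4x + 6 is a quadratic with discriminant (-4)² − 4·3·6 = -56 < 0; it never vanishes, so it is always positive (sign of the leading coefficient).
So f is strictly increasing; between 3 and 6 its values lie between f(3) = 20 and f(6) = 173, all positive. Therefore f has no root in (3, 6).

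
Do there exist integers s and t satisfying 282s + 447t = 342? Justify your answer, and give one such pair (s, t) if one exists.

gcd(282, 447) = 3, and 3 divides 342, so integer solutions exist.
Dividing through by 3 reduces the equation to 94s + 149t = 114.
Run the Euclidean algorithm on 149 and 94: 149 = 1·94 + 55, 94 = 1·55 + 39, 55 = 1·39 + 16, 39 = 2·16 + 7, 16 = 2·7 + 2, 7 = 3·2 + 1, 2 = 2·1 + 0.
Back-substituting, 1 = 7 − 3·2 = 7 − 3·(16 − 2·7) = −3·16 + 7·7 = −3·16 + 7·(39 − 2·16) = 7·39 − 17·16 = 7·39 − 17·(55 − 1·39) = −17·55 + 24·39 = −17·55 + 24·(94 − 1·55) = 24·94 − 41·55 = 24·94 − 41·(149 − 1·94) = −41·149 + 65·94; that is, 94·65 + 149·(-41) = 1.
Scaling by 114 gives the particular solution (s, t) = (7410, -4674).
Shifting by a multiple of (149, −94) keeps it a solution: s = 7410 − 49·149 = 109, t = -4674 + 49·94 = -68.
Check: 282·109 + 447·(-68) = 30738 − 30396 = 342. ✓

s = 109, t = -68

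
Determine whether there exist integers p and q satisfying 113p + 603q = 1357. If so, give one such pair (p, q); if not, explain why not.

Since gcd(113, 603) = 1, every integer is an integer combination of 113 and 603.
Euclidean algorithm: 603 = 5·113 + 38, 113 = 2·38 + 37, 38 = 1·37 + 1, 37 = 37·1 + 0.
Unwinding: 1 = 38 − 1·37 = 38 − (113 − 2·38) = −113 + 3·38 = −113 + 3·(603 − 5·113) = 3·603 − 16·113, i.e. 113·(-16) + 603·3 = 1.
Scaling by 1357 gives the particular solution (p, q) = (-21712, 4071).
Shifting by a multiple of (603, −113) keeps it a solution: p = -21712 + 37·603 = 599, q = 4071 − 37·113 = -110.
Check: 113·599 + 603·(-110) = 67687 − 66330 = 1357. ✓

p = 599, q = -110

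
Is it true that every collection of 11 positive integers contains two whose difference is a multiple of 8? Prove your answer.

True.

There are exactly 8 possible remainders on division by 8.
Since 11 > 8, two of the 11 integers must share a residue class by the pigeonhole principle; call them a and b.
Their difference a − b is then a multiple of 8.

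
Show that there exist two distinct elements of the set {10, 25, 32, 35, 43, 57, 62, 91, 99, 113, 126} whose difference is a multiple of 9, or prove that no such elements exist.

Both 10 and 91 leave remainder 1 on division by 9; their difference 81 = 9·9 is a multiple of 9.

The pair (10, 91) works.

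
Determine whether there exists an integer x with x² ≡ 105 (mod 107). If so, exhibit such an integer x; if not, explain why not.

Take x = 31. Then 31² = 961 = 8·107 + 105, so 31² ≡ 105 (mod 107).

x = 31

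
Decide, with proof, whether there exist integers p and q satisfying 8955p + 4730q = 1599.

gcd(8955, 4730) = 5, so every integer of the form 8955p + 4730q is a multiple of 5.
But 1599 is not a multiple of 5 (it leaves remainder 4).
Hence no integers p, q satisfy the equation.

No such integers exist.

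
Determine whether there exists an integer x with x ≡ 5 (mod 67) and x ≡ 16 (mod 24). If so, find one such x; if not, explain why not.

Since 67 and 24 share no common factor, CRT says the pair of congruences has a solution (unique mod 1608).
Write x = 5 + 67t and require 5 + 67t ≡ 16 (mod 24), i.e. 67t ≡ 11 (mod 24).
67 ≡ 19 (mod 24), so this reads 19t ≡ 11 (mod 24). Note 19·19 = 361 ≡ 1 (mod 24) (as 361 − 1 = 15·24), so 19⁻¹ ≡ 19.
Multiplying by 19: t ≡ 19·11 = 209 ≡ 17 (mod 24).
With t = 17: x = 5 + 67·17 = 1144.
Indeed 1144 ≡ 5 (mod 67) and 1144 ≡ 16 (mod 24).

x = 1144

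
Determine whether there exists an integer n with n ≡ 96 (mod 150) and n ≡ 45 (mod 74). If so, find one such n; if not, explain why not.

No such integer exists.

Reduce both congruences modulo 2, which divides 150 and 74: they say n ≡ 96 (mod 2) and n ≡ 45 (mod 2).
But 96 mod 2 = 0 while 45 mod 2 = 1, a contradiction.
So no integer satisfies both congruences.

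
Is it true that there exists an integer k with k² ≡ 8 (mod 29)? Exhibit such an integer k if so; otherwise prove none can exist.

No such integer exists.

Apply Euler's criterion with the prime 29: 8 is a quadratic residue iff 8^14 ≡ 1 (mod 29), and a non-residue iff it is ≡ −1.
Squaring successively (mod 29): 8^2 = 64 ≡ 6; 8^4 ≡ 6² = 36 ≡ 7; 8^8 ≡ 7² = 49 ≡ 20.
Since 14 = 8 + 4 + 2, 8^14 ≡ 20 · 7 · 6; multiplying out mod 29: 20·7 = 140 ≡ 24, then 24·6 = 144 ≡ 28. Thus 8^14 ≡ 28 ≡ −1 (mod 29).
The value −1 means 8 is a non-residue modulo 29, so k² ≡ 8 (mod 29) is impossible.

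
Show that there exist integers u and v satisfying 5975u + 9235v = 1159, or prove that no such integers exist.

Any value of 5975u + 9235v is a multiple of gcd(5975, 9235) = 5.
But 1159 = 5·231 + 4, so 5 ∤ 1159.
Hence no integers u, v satisfy the equation.

No, no such integers exist.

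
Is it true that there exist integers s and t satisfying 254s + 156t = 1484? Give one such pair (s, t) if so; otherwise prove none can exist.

Since gcd(254, 156) = 2 and 1484 = 2·742, Bézout's identity guarantees a solution.
Dividing through by 2 reduces the equation to 127s + 78t = 742.
Run the Euclidean algorithm on 127 and 78: 127 = 1·78 + 49, 78 = 1·49 + 29, 49 = 1·29 + 20, 29 = 1·20 + 9, 20 = 2·9 + 2, 9 = 4·2 + 1, 2 = 2·1 + 0.
Working back up the chain: 1 = 9 − 4·2 = 9 − 4·(20 − 2·9) = −4·20 + 9·9 = −4·20 + 9·(29 − 1·20) = 9·29 − 13·20 = 9·29 − 13·(49 − 1·29) = −13·49 + 22·29 = −13·49 + 22·(78 − 1·49) = 22·78 − 35·49 = 22·78 − 35·(127 − 1·78) = −35·127 + 57·78. So 127·(-35) + 78·57 = 1.
Multiplying through by 742: s = (-35)·742 = -25970, t = 57·742 = 42294 is a solution.
Adding 333·78 to s and subtracting 333·127 from t gives the tidier solution (4, 3).
Check: 254·4 + 156·3 = 1016 + 468 = 1484. ✓

s = 4, t = 3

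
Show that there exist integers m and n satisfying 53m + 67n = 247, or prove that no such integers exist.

53 and 67 are coprime, so 53m + 67n ranges over all of ℤ.
Euclidean algorithm: 67 = 1·53 + 14, 53 = 3·14 + 11, 14 = 1·11 + 3, 11 = 3·3 + 2, 3 = 1·2 + 1, 2 = 2·1 + 0.
Back-substituting, 1 = 3 − 1·2 = 3 − (11 − 3·3) = −11 + 4·3 = −11 + 4·(14 − 1·11) = 4·14 − 5·11 = 4·14 − 5·(53 − 3·14) = −5·53 + 19·14 = −5·53 + 19·(67 − 1·53) = 19·67 − 24·53; that is, 53·(-24) + 67·19 = 1.
Multiplying through by 247: m = (-24)·247 = -5928, n = 19·247 = 4693 is a solution.
The general solution is m = -5928 + 67k, n = 4693 − 53k; taking k = 89 gives the smaller pair m = 35, n = -24.
Check: 53·35 + 67·(-24) = 1855 − 1608 = 247. ✓

m = 35, n = -24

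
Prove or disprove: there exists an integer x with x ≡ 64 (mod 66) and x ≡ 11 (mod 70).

No such integer exists.

gcd(66, 70) = 2. If x ≡ 64 (mod 66) and x ≡ 11 (mod 70), then x ≡ 64 (mod 2) and x ≡ 11 (mod 2).
However 64 ≡ 0 and 11 ≡ 1 (mod 2), and 0 ≠ 1.
So no integer satisfies both congruences.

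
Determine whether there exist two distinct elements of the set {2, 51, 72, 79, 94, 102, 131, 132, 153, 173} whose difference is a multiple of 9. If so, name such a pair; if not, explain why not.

Yes: 2 and 173.

2 mod 9 = 2 and 173 mod 9 = 2, so 173 − 2 = 171 = 19·9.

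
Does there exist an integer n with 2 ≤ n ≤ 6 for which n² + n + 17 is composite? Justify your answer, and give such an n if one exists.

The values for n = 2, 3, …, 6 are 23, 29, 37, 47, 59, and each of these is prime.
So no value in the range makes the expression composite.

There is no such integer n in that range.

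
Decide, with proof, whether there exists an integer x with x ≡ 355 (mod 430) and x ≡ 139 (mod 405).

No, no such integer exists.

Both moduli are multiples of 5 = gcd(430, 405), so any solution would satisfy x ≡ 355 and x ≡ 139 modulo 5 simultaneously.
But 355 mod 5 = 0 while 139 mod 5 = 4, a contradiction.
Hence the system has no solution.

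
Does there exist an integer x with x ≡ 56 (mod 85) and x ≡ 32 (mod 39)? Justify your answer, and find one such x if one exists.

The moduli 85 and 39 are coprime, so by the Chinese Remainder Theorem a unique solution modulo 3315 exists.
Any solution of the first congruence is x = 56 + 85t; substituting into the second, 85t ≡ 32 − 56 ≡ 15 (mod 39).
85 ≡ 7 (mod 39), so this reads 7t ≡ 15 (mod 39). To invert 7 modulo 39: 39 = 5·7 + 4, 7 = 1·4 + 3, 4 = 1·3 + 1, 3 = 3·1 + 0, and unwinding, 1 = 4 − 1·3 = 4 − (7 − 1·4) = −7 + 2·4 = −7 + 2·(39 − 5·7) = 2·39 − 11·7. Thus 7⁻¹ ≡ -11 ≡ 28 (mod 39).
Therefore t ≡ 28·15 = 420 ≡ 30 (mod 39).
With t = 30: x = 56 + 85·30 = 2606.
Verify: 2606 = 30·85 + 56 and 2606 = 66·39 + 32. ✓

x = 2606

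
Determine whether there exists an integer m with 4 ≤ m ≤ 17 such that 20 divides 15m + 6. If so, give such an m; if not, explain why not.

The values of 15m + 6 for m = 4, 5, …, 17 are 66, 81, 96, 111, 126, 141, 156, 171, 186, 201, 216, 231, 246, 261; reduced mod 20 these are 6, 1, 16, 11, 6, 1, 16, 11, 6, 1, 16, 11, 6, 1.
None is 0, so 20 never divides 15m + 6 on this range.

No such integer m in that range exists.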